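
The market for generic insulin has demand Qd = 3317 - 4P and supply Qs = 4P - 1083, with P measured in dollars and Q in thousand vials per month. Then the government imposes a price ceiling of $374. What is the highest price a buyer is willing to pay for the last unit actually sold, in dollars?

Without the control the market clears where 3317 - 4P = 4P - 1083, i.e. P* = 550 and Q* = 1117.
Since 374 < 550, the ceiling is binding.
At P = 374: Qd = 3317 - 4·374 = 1821 and Qs = 4·374 - 1083 = 413.
Only 413 units reach the market. On the demand curve, the marginal buyer's willingness to pay at Q = 413 is (3317 - 413)/4 = 726.

726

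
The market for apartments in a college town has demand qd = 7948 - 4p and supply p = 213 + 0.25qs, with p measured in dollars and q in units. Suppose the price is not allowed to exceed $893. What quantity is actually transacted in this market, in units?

2720

Rearranging supply gives qs = 4p - 852. In a free market, 7948 - 4p = 4p - 852 gives the equilibrium p* = 1100, q* = 3548.
The ceiling of 893 is below the equilibrium price 1100, so it binds.
At p = 893: qd = 7948 - 4·893 = 4376 and qs = 4·893 - 852 = 2720.
The quantity actually transacted is the short side, supply: 2720.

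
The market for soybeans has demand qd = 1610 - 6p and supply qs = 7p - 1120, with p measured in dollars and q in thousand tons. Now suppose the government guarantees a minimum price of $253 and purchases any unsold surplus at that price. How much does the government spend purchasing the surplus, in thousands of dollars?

In a free market, 1610 - 6p = 7p - 1120 gives the equilibrium p* = 210, q* = 350.
Because the floor (253) lies above the market-clearing price, it is binding.
At p = 253: qd = 1610 - 6·253 = 92 and qs = 7·253 - 1120 = 651.
Surplus = qs - qd = 559.
Government expenditure = surplus × support price = 559 × 253 = 141427.

141427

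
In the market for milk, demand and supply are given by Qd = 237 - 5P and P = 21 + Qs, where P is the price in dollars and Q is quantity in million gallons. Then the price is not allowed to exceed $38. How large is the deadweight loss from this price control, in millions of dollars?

Rearranging supply gives Qs = P - 21. Equilibrium: 237 - 5P = P - 21, so 258 = 6P and P* = 43, Q* = 22.
Because the ceiling (38) lies below the market-clearing price, it is binding.
At P = 38: Qd = 237 - 5·38 = 47 and Qs = 38 - 21 = 17.
Quantity traded falls to 17. At Q = 17 the demand price is (237 - 17)/5 = 44 and the supply price is 21 + 17 = 38.
Deadweight loss = ½ · (44 - 38) · (22 - 17) = ½ · 6 · 5 = 15.

15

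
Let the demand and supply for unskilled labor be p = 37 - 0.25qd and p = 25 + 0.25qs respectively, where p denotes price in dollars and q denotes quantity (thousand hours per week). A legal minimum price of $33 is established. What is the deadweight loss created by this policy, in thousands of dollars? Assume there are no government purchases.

16

Rearranging demand gives qd = 148 - 4p; rearranging supply gives qs = 4p - 100. Setting quantity demanded equal to quantity supplied, 148 - 4p = 4p - 100, gives p* = 31 and q* = 24.
The floor of 33 is above the equilibrium price 31, so it binds.
At p = 33: qd = 148 - 4·33 = 16 and qs = 4·33 - 100 = 32.
Quantity traded falls to 16. At q = 16 the demand price is (148 - 16)/4 = 33 and the supply price is (100 + 16)/4 = 29.
Deadweight loss = ½ · (33 - 29) · (24 - 16) = ½ · 4 · 8 = 16.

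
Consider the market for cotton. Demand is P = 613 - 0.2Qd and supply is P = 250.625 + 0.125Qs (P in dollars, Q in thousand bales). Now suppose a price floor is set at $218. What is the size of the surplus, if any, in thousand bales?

Rearranging demand gives Qd = 3065 - 5P; rearranging supply gives Qs = 8P - 2005. In a free market, 3065 - 5P = 8P - 2005 gives the equilibrium P* = 390, Q* = 1115.
Since 218 is below P* = 390, the floor does not bind and the free-market outcome prevails.
Since the control does not bind, there is no surplus.

0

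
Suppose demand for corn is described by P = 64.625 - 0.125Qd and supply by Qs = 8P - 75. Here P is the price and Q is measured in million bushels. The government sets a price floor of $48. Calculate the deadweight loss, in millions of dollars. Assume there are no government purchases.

968

Rearranging demand gives Qd = 517 - 8P. Equilibrium: 517 - 8P = 8P - 75, so 592 = 16P and P* = 37, Q* = 221.
Since 48 > 37, the floor is binding.
At P = 48: Qd = 517 - 8·48 = 133 and Qs = 8·48 - 75 = 309.
Quantity traded falls to 133. At Q = 133 the demand price is (517 - 133)/8 = 48 and the supply price is (75 + 133)/8 = 26.
Deadweight loss = ½ · (48 - 26) · (221 - 133) = ½ · 22 · 88 = 968.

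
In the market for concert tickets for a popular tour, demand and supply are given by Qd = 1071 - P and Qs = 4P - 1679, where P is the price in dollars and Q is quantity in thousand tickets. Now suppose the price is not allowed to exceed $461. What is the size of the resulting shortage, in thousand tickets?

445

In a free market, 1071 - P = 4P - 1679 gives the equilibrium P* = 550, Q* = 521.
Since 461 < 550, the ceiling is binding.
At P = 461: Qd = 1071 - 461 = 610 and Qs = 4·461 - 1679 = 165.
Shortage = Qd - Qs = 610 - 165 = 445.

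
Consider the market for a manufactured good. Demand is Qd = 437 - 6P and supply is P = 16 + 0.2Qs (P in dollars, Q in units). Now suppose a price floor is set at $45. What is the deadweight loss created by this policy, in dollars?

Rearranging supply gives Qs = 5P - 80. Setting quantity demanded equal to quantity supplied, 437 - 6P = 5P - 80, gives P* = 47 and Q* = 155.
The floor of 45 is below the equilibrium price 47, so it is not binding; the market clears at P* = 47, Q* = 155.
Since the control does not bind, no trades are prevented and deadweight loss is zero.

0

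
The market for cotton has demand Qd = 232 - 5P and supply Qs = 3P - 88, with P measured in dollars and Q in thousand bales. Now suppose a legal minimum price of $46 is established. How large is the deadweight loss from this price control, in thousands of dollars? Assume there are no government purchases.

240

Setting quantity demanded equal to quantity supplied, 232 - 5P = 3P - 88, gives P* = 40 and Q* = 32.
Because the floor (46) lies above the market-clearing price, it is binding.
At P = 46: Qd = 232 - 5·46 = 2 and Qs = 3·46 - 88 = 50.
Quantity traded falls to 2. At Q = 2 the demand price is (232 - 2)/5 = 46 and the supply price is (88 + 2)/3 = 30.
Deadweight loss = ½ · (46 - 30) · (32 - 2) = ½ · 16 · 30 = 240.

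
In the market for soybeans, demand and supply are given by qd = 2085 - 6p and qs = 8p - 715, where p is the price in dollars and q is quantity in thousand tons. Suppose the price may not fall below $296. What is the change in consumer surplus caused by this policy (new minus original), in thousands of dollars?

-57312

Equilibrium: 2085 - 6p = 8p - 715, so 2800 = 14p and p* = 200, q* = 885.
Because the floor (296) lies above the market-clearing price, it is binding.
At p = 296: qd = 2085 - 6·296 = 309 and qs = 8·296 - 715 = 1653.
Consumer surplus without the control is ½ · (347.5 - 200) · 885 = 65268.75.
With the floor, consumers buy 309 units at 296, so CS = ½ · (347.5 - 296) · 309 = 7956.75.
Change in consumer surplus = 7956.75 - 65268.75 = -57312.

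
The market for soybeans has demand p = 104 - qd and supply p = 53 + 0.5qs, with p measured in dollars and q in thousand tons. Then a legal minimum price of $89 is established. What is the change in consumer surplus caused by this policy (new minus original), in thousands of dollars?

Rearranging demand gives qd = 104 - p; rearranging supply gives qs = 2p - 106. Without the control the market clears where 104 - p = 2p - 106, i.e. p* = 70 and q* = 34.
Because the floor (89) lies above the market-clearing price, it is binding.
At p = 89: qd = 104 - 89 = 15 and qs = 2·89 - 106 = 72.
Consumer surplus without the control is ½ · (104 - 70) · 34 = 578.
With the floor, consumers buy 15 units at 89, so CS = ½ · (104 - 89) · 15 = 112.5.
Change in consumer surplus = 112.5 - 578 = -465.5.

-465.5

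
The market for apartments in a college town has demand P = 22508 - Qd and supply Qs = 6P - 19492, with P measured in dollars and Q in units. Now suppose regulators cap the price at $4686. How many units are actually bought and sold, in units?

Rearranging demand gives Qd = 22508 - P. Equilibrium: 22508 - P = 6P - 19492, so 42000 = 7P and P* = 6000, Q* = 16508.
The ceiling of 4686 is below the equilibrium price 6000, so it binds.
At P = 4686: Qd = 22508 - 4686 = 17822 and Qs = 6·4686 - 19492 = 8624.
The quantity actually transacted is the short side, supply: 8624.

8624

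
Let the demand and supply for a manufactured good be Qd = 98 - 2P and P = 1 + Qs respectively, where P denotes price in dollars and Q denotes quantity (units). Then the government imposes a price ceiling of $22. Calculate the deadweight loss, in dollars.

90.75

Rearranging supply gives Qs = P - 1. Without the control the market clears where 98 - 2P = P - 1, i.e. P* = 33 and Q* = 32.
The ceiling of 22 is below the equilibrium price 33, so it binds.
At P = 22: Qd = 98 - 2·22 = 54 and Qs = 22 - 1 = 21.
Quantity traded falls to 21. At Q = 21 the demand price is (98 - 21)/2 = 38.5 and the supply price is 1 + 21 = 22.
Deadweight loss = ½ · (38.5 - 22) · (32 - 21) = ½ · 16.5 · 11 = 90.75.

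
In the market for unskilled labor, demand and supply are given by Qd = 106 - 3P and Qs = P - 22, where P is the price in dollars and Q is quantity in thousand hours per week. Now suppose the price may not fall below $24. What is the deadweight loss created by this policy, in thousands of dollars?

Setting quantity demanded equal to quantity supplied, 106 - 3P = P - 22, gives P* = 32 and Q* = 10.
Since 24 is below P* = 32, the floor does not bind and the free-market outcome prevails.
Since the control does not bind, no trades are prevented and deadweight loss is zero.

0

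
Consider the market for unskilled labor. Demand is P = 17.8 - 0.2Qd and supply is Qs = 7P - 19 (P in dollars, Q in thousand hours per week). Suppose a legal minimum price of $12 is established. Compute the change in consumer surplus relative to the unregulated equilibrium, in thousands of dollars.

-109.5

Rearranging demand gives Qd = 89 - 5P. In a free market, 89 - 5P = 7P - 19 gives the equilibrium P* = 9, Q* = 44.
Since 12 > 9, the floor is binding.
At P = 12: Qd = 89 - 5·12 = 29 and Qs = 7·12 - 19 = 65.
Consumer surplus without the control is ½ · (17.8 - 9) · 44 = 193.6.
With the floor, consumers buy 29 units at 12, so CS = ½ · (17.8 - 12) · 29 = 84.1.
Change in consumer surplus = 84.1 - 193.6 = -109.5.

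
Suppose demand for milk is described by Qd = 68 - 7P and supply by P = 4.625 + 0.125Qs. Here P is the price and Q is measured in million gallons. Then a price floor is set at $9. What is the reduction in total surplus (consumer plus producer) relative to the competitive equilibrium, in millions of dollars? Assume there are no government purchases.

Rearranging supply gives Qs = 8P - 37. In a free market, 68 - 7P = 8P - 37 gives the equilibrium P* = 7, Q* = 19.
Because the floor (9) lies above the market-clearing price, it is binding.
At P = 9: Qd = 68 - 7·9 = 5 and Qs = 8·9 - 37 = 35.
Quantity traded falls to 5. At Q = 5 the demand price is (68 - 5)/7 = 9 and the supply price is (37 + 5)/8 = 5.25.
Deadweight loss = ½ · (9 - 5.25) · (19 - 5) = ½ · 3.75 · 14 = 26.25.

26.25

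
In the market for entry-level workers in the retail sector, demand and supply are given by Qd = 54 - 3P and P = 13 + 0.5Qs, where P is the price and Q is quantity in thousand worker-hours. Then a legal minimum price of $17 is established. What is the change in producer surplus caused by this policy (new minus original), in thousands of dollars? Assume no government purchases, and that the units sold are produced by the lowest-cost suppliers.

0.75

Rearranging supply gives Qs = 2P - 26. Without the control the market clears where 54 - 3P = 2P - 26, i.e. P* = 16 and Q* = 6.
Because the floor (17) lies above the market-clearing price, it is binding.
At P = 17: Qd = 54 - 3·17 = 3 and Qs = 2·17 - 26 = 8.
Producer surplus without the control is ½ · (16 - 13) · 6 = 9.
With the floor, 3 units are sold at 17. The supply price at Q = 3 is 14.5, so PS = ½ · [(17 - 13) + (17 - 14.5)] · 3 = 9.75.
Change in producer surplus = 9.75 - 9 = 0.75.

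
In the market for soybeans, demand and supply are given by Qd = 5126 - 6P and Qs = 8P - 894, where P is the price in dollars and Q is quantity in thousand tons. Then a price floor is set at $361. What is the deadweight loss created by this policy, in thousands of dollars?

0

Setting quantity demanded equal to quantity supplied, 5126 - 6P = 8P - 894, gives P* = 430 and Q* = 2546.
Since 361 is below P* = 430, the floor does not bind and the free-market outcome prevails.
Since the control does not bind, no trades are prevented and deadweight loss is zero.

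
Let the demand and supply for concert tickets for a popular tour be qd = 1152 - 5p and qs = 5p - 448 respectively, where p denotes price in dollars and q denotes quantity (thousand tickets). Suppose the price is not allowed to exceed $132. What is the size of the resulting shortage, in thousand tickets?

280

Without the control the market clears where 1152 - 5p = 5p - 448, i.e. p* = 160 and q* = 352.
Because the ceiling (132) lies below the market-clearing price, it is binding.
At p = 132: qd = 1152 - 5·132 = 492 and qs = 5·132 - 448 = 212.
Shortage = qd - qs = 492 - 212 = 280.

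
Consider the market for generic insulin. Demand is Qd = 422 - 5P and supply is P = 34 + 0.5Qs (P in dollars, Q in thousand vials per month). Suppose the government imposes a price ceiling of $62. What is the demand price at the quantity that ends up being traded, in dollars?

Rearranging supply gives Qs = 2P - 68. Equilibrium: 422 - 5P = 2P - 68, so 490 = 7P and P* = 70, Q* = 72.
Since 62 < 70, the ceiling is binding.
At P = 62: Qd = 422 - 5·62 = 112 and Qs = 2·62 - 68 = 56.
Only 56 units reach the market. On the demand curve, the marginal buyer's willingness to pay at Q = 56 is (422 - 56)/5 = 73.2.

73.2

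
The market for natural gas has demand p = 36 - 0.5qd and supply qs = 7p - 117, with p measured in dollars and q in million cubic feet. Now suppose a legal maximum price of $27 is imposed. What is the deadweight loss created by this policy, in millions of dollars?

Rearranging demand gives qd = 72 - 2p. Equilibrium: 72 - 2p = 7p - 117, so 189 = 9p and p* = 21, q* = 30.
The ceiling of 27 is above the equilibrium price 21, so it is not binding; the market clears at p* = 21, q* = 30.
Since the control does not bind, no trades are prevented and deadweight loss is zero.

0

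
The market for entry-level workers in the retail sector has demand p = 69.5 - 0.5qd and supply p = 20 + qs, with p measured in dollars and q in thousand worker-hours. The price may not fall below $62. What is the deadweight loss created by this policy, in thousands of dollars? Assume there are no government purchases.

Rearranging demand gives qd = 139 - 2p; rearranging supply gives qs = p - 20. Setting quantity demanded equal to quantity supplied, 139 - 2p = p - 20, gives p* = 53 and q* = 33.
The floor of 62 is above the equilibrium price 53, so it binds.
At p = 62: qd = 139 - 2·62 = 15 and qs = 62 - 20 = 42.
Quantity traded falls to 15. At q = 15 the demand price is (139 - 15)/2 = 62 and the supply price is 20 + 15 = 35.
Deadweight loss = ½ · (62 - 35) · (33 - 15) = ½ · 27 · 18 = 243.

243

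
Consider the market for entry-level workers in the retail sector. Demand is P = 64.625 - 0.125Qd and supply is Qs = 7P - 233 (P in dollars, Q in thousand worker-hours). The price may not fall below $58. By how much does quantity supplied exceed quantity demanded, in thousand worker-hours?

Rearranging demand gives Qd = 517 - 8P. Setting quantity demanded equal to quantity supplied, 517 - 8P = 7P - 233, gives P* = 50 and Q* = 117.
The floor of 58 is above the equilibrium price 50, so it binds.
At P = 58: Qd = 517 - 8·58 = 53 and Qs = 7·58 - 233 = 173.
Surplus = Qs - Qd = 173 - 53 = 120.

120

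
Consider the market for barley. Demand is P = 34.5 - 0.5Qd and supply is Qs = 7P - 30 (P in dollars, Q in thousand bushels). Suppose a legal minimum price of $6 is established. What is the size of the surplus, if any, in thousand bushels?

0

Rearranging demand gives Qd = 69 - 2P. Equilibrium: 69 - 2P = 7P - 30, so 99 = 9P and P* = 11, Q* = 47.
Since 6 is below P* = 11, the floor does not bind and the free-market outcome prevails.
Since the control does not bind, there is no surplus.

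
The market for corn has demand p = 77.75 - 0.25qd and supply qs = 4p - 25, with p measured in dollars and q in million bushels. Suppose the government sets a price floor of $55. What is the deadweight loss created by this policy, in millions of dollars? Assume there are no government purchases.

Rearranging demand gives qd = 311 - 4p. Without the control the market clears where 311 - 4p = 4p - 25, i.e. p* = 42 and q* = 143.
The floor of 55 is above the equilibrium price 42, so it binds.
At p = 55: qd = 311 - 4·55 = 91 and qs = 4·55 - 25 = 195.
Quantity traded falls to 91. At q = 91 the demand price is (311 - 91)/4 = 55 and the supply price is (25 + 91)/4 = 29.
Deadweight loss = ½ · (55 - 29) · (143 - 91) = ½ · 26 · 52 = 676.

676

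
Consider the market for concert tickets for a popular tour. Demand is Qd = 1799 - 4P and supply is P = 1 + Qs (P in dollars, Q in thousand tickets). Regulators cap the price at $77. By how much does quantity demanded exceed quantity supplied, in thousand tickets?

Rearranging supply gives Qs = P - 1. In a free market, 1799 - 4P = P - 1 gives the equilibrium P* = 360, Q* = 359.
Since 77 < 360, the ceiling is binding.
At P = 77: Qd = 1799 - 4·77 = 1491 and Qs = 77 - 1 = 76.
Shortage = Qd - Qs = 1491 - 76 = 1415.

1415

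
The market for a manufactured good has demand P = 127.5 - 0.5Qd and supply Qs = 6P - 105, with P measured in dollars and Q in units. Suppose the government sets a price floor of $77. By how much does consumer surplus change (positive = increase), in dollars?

-4256

Rearranging demand gives Qd = 255 - 2P. Equilibrium: 255 - 2P = 6P - 105, so 360 = 8P and P* = 45, Q* = 165.
The floor of 77 is above the equilibrium price 45, so it binds.
At P = 77: Qd = 255 - 2·77 = 101 and Qs = 6·77 - 105 = 357.
Consumer surplus without the control is ½ · (127.5 - 45) · 165 = 6806.25.
With the floor, consumers buy 101 units at 77, so CS = ½ · (127.5 - 77) · 101 = 2550.25.
Change in consumer surplus = 2550.25 - 6806.25 = -4256.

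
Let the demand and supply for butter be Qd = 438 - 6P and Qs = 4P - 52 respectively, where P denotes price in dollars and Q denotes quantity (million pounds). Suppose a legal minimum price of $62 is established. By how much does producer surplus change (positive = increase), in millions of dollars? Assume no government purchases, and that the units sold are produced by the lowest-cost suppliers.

Setting quantity demanded equal to quantity supplied, 438 - 6P = 4P - 52, gives P* = 49 and Q* = 144.
Since 62 > 49, the floor is binding.
At P = 62: Qd = 438 - 6·62 = 66 and Qs = 4·62 - 52 = 196.
Producer surplus without the control is ½ · (49 - 13) · 144 = 2592.
With the floor, 66 units are sold at 62. The supply price at Q = 66 is 29.5, so PS = ½ · [(62 - 13) + (62 - 29.5)] · 66 = 2689.5.
Change in producer surplus = 2689.5 - 2592 = 97.5.

97.5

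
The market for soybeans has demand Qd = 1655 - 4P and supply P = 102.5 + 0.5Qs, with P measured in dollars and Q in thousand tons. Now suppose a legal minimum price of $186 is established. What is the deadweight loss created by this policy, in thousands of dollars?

Rearranging supply gives Qs = 2P - 205. Setting quantity demanded equal to quantity supplied, 1655 - 4P = 2P - 205, gives P* = 310 and Q* = 415.
The floor of 186 is below the equilibrium price 310, so it is not binding; the market clears at P* = 310, Q* = 415.
Since the control does not bind, no trades are prevented and deadweight loss is zero.

0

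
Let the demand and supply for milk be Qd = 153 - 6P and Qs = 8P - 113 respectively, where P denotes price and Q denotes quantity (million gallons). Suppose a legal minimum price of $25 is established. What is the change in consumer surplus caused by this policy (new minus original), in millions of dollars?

Without the control the market clears where 153 - 6P = 8P - 113, i.e. P* = 19 and Q* = 39.
The floor of 25 is above the equilibrium price 19, so it binds.
At P = 25: Qd = 153 - 6·25 = 3 and Qs = 8·25 - 113 = 87.
Consumer surplus without the control is ½ · (25.5 - 19) · 39 = 126.75.
With the floor, consumers buy 3 units at 25, so CS = ½ · (25.5 - 25) · 3 = 0.75.
Change in consumer surplus = 0.75 - 126.75 = -126.

-126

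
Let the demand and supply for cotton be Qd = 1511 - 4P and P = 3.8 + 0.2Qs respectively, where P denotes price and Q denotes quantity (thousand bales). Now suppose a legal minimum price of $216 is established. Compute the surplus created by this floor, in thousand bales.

414

Rearranging supply gives Qs = 5P - 19. In a free market, 1511 - 4P = 5P - 19 gives the equilibrium P* = 170, Q* = 831.
The floor of 216 is above the equilibrium price 170, so it binds.
At P = 216: Qd = 1511 - 4·216 = 647 and Qs = 5·216 - 19 = 1061.
Surplus = Qs - Qd = 1061 - 647 = 414.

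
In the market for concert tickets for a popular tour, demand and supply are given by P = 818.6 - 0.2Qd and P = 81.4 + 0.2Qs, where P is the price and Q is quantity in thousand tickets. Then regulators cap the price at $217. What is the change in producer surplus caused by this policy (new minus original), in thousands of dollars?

Rearranging demand gives Qd = 4093 - 5P; rearranging supply gives Qs = 5P - 407. Without the control the market clears where 4093 - 5P = 5P - 407, i.e. P* = 450 and Q* = 1843.
The ceiling of 217 is below the equilibrium price 450, so it binds.
At P = 217: Qd = 4093 - 5·217 = 3008 and Qs = 5·217 - 407 = 678.
Producer surplus without the control is ½ · (450 - 81.4) · 1843 = 339664.9.
With the ceiling, producers sell 678 units at 217, so PS = ½ · (217 - 81.4) · 678 = 45968.4.
Change in producer surplus = 45968.4 - 339664.9 = -293696.5.

-293696.5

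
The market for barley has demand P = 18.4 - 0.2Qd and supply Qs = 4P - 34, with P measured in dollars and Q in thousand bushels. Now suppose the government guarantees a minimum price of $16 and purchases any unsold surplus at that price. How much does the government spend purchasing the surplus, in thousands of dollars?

Rearranging demand gives Qd = 92 - 5P. Without the control the market clears where 92 - 5P = 4P - 34, i.e. P* = 14 and Q* = 22.
Since 16 > 14, the floor is binding.
At P = 16: Qd = 92 - 5·16 = 12 and Qs = 4·16 - 34 = 30.
Surplus = Qs - Qd = 18.
Government expenditure = surplus × support price = 18 × 16 = 288.

288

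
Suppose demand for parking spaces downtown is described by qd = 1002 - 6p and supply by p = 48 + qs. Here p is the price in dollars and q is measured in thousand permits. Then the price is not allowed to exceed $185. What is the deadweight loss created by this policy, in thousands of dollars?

0

Rearranging supply gives qs = p - 48. Setting quantity demanded equal to quantity supplied, 1002 - 6p = p - 48, gives p* = 150 and q* = 102.
Since 185 is above p* = 150, the ceiling does not bind and the free-market outcome prevails.
Since the control does not bind, no trades are prevented and deadweight loss is zero.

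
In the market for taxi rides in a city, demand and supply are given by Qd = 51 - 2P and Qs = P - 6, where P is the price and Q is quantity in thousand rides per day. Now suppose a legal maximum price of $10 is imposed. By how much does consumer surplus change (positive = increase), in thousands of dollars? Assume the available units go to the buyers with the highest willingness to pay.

Without the control the market clears where 51 - 2P = P - 6, i.e. P* = 19 and Q* = 13.
Since 10 < 19, the ceiling is binding.
At P = 10: Qd = 51 - 2·10 = 31 and Qs = 10 - 6 = 4.
Consumer surplus without the control is ½ · (25.5 - 19) · 13 = 42.25.
With the ceiling, 4 units are sold at 10 (assume they go to the highest-value buyers). The demand price at Q = 4 is 23.5, so CS = ½ · [(25.5 - 10) + (23.5 - 10)] · 4 = 58.
Change in consumer surplus = 58 - 42.25 = 15.75.

15.75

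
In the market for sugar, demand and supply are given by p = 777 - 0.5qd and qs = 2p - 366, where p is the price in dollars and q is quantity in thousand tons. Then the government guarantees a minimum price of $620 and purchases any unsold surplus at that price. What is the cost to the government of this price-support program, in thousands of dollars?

347200

Rearranging demand gives qd = 1554 - 2p. Setting quantity demanded equal to quantity supplied, 1554 - 2p = 2p - 366, gives p* = 480 and q* = 594.
Because the floor (620) lies above the market-clearing price, it is binding.
At p = 620: qd = 1554 - 2·620 = 314 and qs = 2·620 - 366 = 874.
Surplus = qs - qd = 560.
Government expenditure = surplus × support price = 560 × 620 = 347200.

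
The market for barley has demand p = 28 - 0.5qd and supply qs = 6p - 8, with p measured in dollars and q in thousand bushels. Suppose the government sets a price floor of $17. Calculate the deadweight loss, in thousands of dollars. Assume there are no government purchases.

Rearranging demand gives qd = 56 - 2p. Without the control the market clears where 56 - 2p = 6p - 8, i.e. p* = 8 and q* = 40.
Since 17 > 8, the floor is binding.
At p = 17: qd = 56 - 2·17 = 22 and qs = 6·17 - 8 = 94.
Quantity traded falls to 22. At q = 22 the demand price is (56 - 22)/2 = 17 and the supply price is (8 + 22)/6 = 5.
Deadweight loss = ½ · (17 - 5) · (40 - 22) = ½ · 12 · 18 = 108.

108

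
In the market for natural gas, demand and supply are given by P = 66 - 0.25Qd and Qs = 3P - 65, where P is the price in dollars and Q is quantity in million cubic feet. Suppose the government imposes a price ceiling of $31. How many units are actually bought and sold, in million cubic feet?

Rearranging demand gives Qd = 264 - 4P. Without the control the market clears where 264 - 4P = 3P - 65, i.e. P* = 47 and Q* = 76.
The ceiling of 31 is below the equilibrium price 47, so it binds.
At P = 31: Qd = 264 - 4·31 = 140 and Qs = 3·31 - 65 = 28.
The quantity actually transacted is the short side, supply: 28.

28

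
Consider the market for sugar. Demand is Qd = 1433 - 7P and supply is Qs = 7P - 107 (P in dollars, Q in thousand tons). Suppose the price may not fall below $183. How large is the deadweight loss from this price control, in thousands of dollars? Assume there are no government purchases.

37303

In a free market, 1433 - 7P = 7P - 107 gives the equilibrium P* = 110, Q* = 663.
The floor of 183 is above the equilibrium price 110, so it binds.
At P = 183: Qd = 1433 - 7·183 = 152 and Qs = 7·183 - 107 = 1174.
Quantity traded falls to 152. At Q = 152 the demand price is (1433 - 152)/7 = 183 and the supply price is (107 + 152)/7 = 37.
Deadweight loss = ½ · (183 - 37) · (663 - 152) = ½ · 146 · 511 = 37303.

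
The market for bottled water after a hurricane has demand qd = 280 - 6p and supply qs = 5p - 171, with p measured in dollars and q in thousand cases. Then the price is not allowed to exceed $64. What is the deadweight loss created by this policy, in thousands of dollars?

0

In a free market, 280 - 6p = 5p - 171 gives the equilibrium p* = 41, q* = 34.
The ceiling of 64 is above the equilibrium price 41, so it is not binding; the market clears at p* = 41, q* = 34.
Since the control does not bind, no trades are prevented and deadweight loss is zero.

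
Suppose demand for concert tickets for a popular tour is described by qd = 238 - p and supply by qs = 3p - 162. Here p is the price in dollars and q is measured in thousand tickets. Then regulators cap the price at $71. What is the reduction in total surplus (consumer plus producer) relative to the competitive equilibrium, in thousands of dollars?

Without the control the market clears where 238 - p = 3p - 162, i.e. p* = 100 and q* = 138.
Since 71 < 100, the ceiling is binding.
At p = 71: qd = 238 - 71 = 167 and qs = 3·71 - 162 = 51.
Quantity traded falls to 51. At q = 51 the demand price is 238 - 51 = 187 and the supply price is (162 + 51)/3 = 71.
Deadweight loss = ½ · (187 - 71) · (138 - 51) = ½ · 116 · 87 = 5046.

5046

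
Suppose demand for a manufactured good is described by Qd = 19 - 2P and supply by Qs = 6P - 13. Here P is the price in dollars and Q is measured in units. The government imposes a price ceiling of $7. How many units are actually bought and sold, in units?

11

Without the control the market clears where 19 - 2P = 6P - 13, i.e. P* = 4 and Q* = 11.
The ceiling of 7 is above the equilibrium price 4, so it is not binding; the market clears at P* = 4, Q* = 11.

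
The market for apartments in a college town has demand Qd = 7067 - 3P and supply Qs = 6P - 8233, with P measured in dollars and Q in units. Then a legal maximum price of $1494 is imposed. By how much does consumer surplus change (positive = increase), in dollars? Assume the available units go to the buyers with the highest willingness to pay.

In a free market, 7067 - 3P = 6P - 8233 gives the equilibrium P* = 1700, Q* = 1967.
Since 1494 < 1700, the ceiling is binding.
At P = 1494: Qd = 7067 - 3·1494 = 2585 and Qs = 6·1494 - 8233 = 731.
Consumer surplus without the control is ½ · (7067/3 - 1700) · 1967 = 3869089/6.
With the ceiling, 731 units are sold at 1494 (assume they go to the highest-value buyers). The demand price at Q = 731 is 2112, so CS = ½ · [(7067/3 - 1494) + (2112 - 1494)] · 731 = 3244909/6.
Change in consumer surplus = 3244909/6 - 3869089/6 = -104030.

-104030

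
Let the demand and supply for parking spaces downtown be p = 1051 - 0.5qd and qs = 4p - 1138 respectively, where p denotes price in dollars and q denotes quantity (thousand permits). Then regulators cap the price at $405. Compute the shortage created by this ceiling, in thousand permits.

Rearranging demand gives qd = 2102 - 2p. In a free market, 2102 - 2p = 4p - 1138 gives the equilibrium p* = 540, q* = 1022.
Because the ceiling (405) lies below the market-clearing price, it is binding.
At p = 405: qd = 2102 - 2·405 = 1292 and qs = 4·405 - 1138 = 482.
Shortage = qd - qs = 1292 - 482 = 810.

810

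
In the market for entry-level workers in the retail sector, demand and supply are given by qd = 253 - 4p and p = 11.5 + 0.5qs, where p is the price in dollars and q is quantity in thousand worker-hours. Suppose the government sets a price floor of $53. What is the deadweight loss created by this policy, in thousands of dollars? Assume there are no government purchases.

294

Rearranging supply gives qs = 2p - 23. In a free market, 253 - 4p = 2p - 23 gives the equilibrium p* = 46, q* = 69.
The floor of 53 is above the equilibrium price 46, so it binds.
At p = 53: qd = 253 - 4·53 = 41 and qs = 2·53 - 23 = 83.
Quantity traded falls to 41. At q = 41 the demand price is (253 - 41)/4 = 53 and the supply price is (23 + 41)/2 = 32.
Deadweight loss = ½ · (53 - 32) · (69 - 41) = ½ · 21 · 28 = 294.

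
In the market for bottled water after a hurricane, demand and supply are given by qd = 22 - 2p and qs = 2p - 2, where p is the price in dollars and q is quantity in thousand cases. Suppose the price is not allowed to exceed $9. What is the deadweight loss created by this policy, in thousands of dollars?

Equilibrium: 22 - 2p = 2p - 2, so 24 = 4p and p* = 6, q* = 10.
The ceiling of 9 is above the equilibrium price 6, so it is not binding; the market clears at p* = 6, q* = 10.
Since the control does not bind, no trades are prevented and deadweight loss is zero.

0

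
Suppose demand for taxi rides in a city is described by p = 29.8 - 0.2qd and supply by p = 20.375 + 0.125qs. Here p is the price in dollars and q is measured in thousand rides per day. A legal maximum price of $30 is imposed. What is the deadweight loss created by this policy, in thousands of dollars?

Rearranging demand gives qd = 149 - 5p; rearranging supply gives qs = 8p - 163. In a free market, 149 - 5p = 8p - 163 gives the equilibrium p* = 24, q* = 29.
The ceiling of 30 is above the equilibrium price 24, so it is not binding; the market clears at p* = 24, q* = 29.
Since the control does not bind, no trades are prevented and deadweight loss is zero.

0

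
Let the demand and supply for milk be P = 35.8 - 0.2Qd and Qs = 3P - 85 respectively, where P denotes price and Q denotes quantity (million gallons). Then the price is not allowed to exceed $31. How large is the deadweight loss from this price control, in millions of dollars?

Rearranging demand gives Qd = 179 - 5P. Equilibrium: 179 - 5P = 3P - 85, so 264 = 8P and P* = 33, Q* = 14.
The ceiling of 31 is below the equilibrium price 33, so it binds.
At P = 31: Qd = 179 - 5·31 = 24 and Qs = 3·31 - 85 = 8.
Quantity traded falls to 8. At Q = 8 the demand price is (179 - 8)/5 = 34.2 and the supply price is (85 + 8)/3 = 31.
Deadweight loss = ½ · (34.2 - 31) · (14 - 8) = ½ · 3.2 · 6 = 9.6.

9.6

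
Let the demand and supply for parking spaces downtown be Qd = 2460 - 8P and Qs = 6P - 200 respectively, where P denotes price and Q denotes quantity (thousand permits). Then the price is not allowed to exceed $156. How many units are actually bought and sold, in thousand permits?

736

In a free market, 2460 - 8P = 6P - 200 gives the equilibrium P* = 190, Q* = 940.
Since 156 < 190, the ceiling is binding.
At P = 156: Qd = 2460 - 8·156 = 1212 and Qs = 6·156 - 200 = 736.
The quantity actually transacted is the short side, supply: 736.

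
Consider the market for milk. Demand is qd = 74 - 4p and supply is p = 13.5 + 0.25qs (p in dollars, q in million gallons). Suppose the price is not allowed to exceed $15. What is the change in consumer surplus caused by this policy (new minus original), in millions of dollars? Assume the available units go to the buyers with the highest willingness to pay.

4

Rearranging supply gives qs = 4p - 54. In a free market, 74 - 4p = 4p - 54 gives the equilibrium p* = 16, q* = 10.
Because the ceiling (15) lies below the market-clearing price, it is binding.
At p = 15: qd = 74 - 4·15 = 14 and qs = 4·15 - 54 = 6.
Consumer surplus without the control is ½ · (18.5 - 16) · 10 = 12.5.
With the ceiling, 6 units are sold at 15 (assume they go to the highest-value buyers). The demand price at q = 6 is 17, so CS = ½ · [(18.5 - 15) + (17 - 15)] · 6 = 16.5.
Change in consumer surplus = 16.5 - 12.5 = 4.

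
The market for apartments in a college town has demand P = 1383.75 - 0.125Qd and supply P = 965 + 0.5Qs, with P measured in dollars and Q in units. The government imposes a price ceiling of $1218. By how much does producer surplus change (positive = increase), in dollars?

-48216

Rearranging demand gives Qd = 11070 - 8P; rearranging supply gives Qs = 2P - 1930. Setting quantity demanded equal to quantity supplied, 11070 - 8P = 2P - 1930, gives P* = 1300 and Q* = 670.
The ceiling of 1218 is below the equilibrium price 1300, so it binds.
At P = 1218: Qd = 11070 - 8·1218 = 1326 and Qs = 2·1218 - 1930 = 506.
Producer surplus without the control is ½ · (1300 - 965) · 670 = 112225.
With the ceiling, producers sell 506 units at 1218, so PS = ½ · (1218 - 965) · 506 = 64009.
Change in producer surplus = 64009 - 112225 = -48216.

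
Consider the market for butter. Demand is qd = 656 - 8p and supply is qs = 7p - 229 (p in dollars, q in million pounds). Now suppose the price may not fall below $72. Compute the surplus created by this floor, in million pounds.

Without the control the market clears where 656 - 8p = 7p - 229, i.e. p* = 59 and q* = 184.
Because the floor (72) lies above the market-clearing price, it is binding.
At p = 72: qd = 656 - 8·72 = 80 and qs = 7·72 - 229 = 275.
Surplus = qs - qd = 275 - 80 = 195.

195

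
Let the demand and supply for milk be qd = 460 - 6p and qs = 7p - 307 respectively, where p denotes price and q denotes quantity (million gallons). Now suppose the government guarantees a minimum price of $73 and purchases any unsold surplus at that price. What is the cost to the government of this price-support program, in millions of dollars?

Equilibrium: 460 - 6p = 7p - 307, so 767 = 13p and p* = 59, q* = 106.
The floor of 73 is above the equilibrium price 59, so it binds.
At p = 73: qd = 460 - 6·73 = 22 and qs = 7·73 - 307 = 204.
Surplus = qs - qd = 182.
Government expenditure = surplus × support price = 182 × 73 = 13286.

13286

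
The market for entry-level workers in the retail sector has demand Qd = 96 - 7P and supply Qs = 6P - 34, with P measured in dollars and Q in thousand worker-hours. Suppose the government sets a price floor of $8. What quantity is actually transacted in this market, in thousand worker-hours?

26

Without the control the market clears where 96 - 7P = 6P - 34, i.e. P* = 10 and Q* = 26.
Since 8 is below P* = 10, the floor does not bind and the free-market outcome prevails.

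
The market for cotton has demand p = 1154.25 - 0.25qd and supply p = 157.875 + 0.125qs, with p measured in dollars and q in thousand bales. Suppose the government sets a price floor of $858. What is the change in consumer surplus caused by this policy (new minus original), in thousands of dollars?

-706928

Rearranging demand gives qd = 4617 - 4p; rearranging supply gives qs = 8p - 1263. Setting quantity demanded equal to quantity supplied, 4617 - 4p = 8p - 1263, gives p* = 490 and q* = 2657.
Since 858 > 490, the floor is binding.
At p = 858: qd = 4617 - 4·858 = 1185 and qs = 8·858 - 1263 = 5601.
Consumer surplus without the control is ½ · (1154.25 - 490) · 2657 = 882456.125.
With the floor, consumers buy 1185 units at 858, so CS = ½ · (1154.25 - 858) · 1185 = 175528.125.
Change in consumer surplus = 175528.125 - 882456.125 = -706928.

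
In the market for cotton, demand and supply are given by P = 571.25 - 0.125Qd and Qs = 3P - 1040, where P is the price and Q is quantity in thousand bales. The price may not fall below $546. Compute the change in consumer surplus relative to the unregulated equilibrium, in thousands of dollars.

-12456

Rearranging demand gives Qd = 4570 - 8P. Equilibrium: 4570 - 8P = 3P - 1040, so 5610 = 11P and P* = 510, Q* = 490.
Since 546 > 510, the floor is binding.
At P = 546: Qd = 4570 - 8·546 = 202 and Qs = 3·546 - 1040 = 598.
Consumer surplus without the control is ½ · (571.25 - 510) · 490 = 15006.25.
With the floor, consumers buy 202 units at 546, so CS = ½ · (571.25 - 546) · 202 = 2550.25.
Change in consumer surplus = 2550.25 - 15006.25 = -12456.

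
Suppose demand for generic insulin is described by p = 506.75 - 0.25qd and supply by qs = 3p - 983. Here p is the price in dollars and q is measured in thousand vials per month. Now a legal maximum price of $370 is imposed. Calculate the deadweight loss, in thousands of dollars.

9450

Rearranging demand gives qd = 2027 - 4p. In a free market, 2027 - 4p = 3p - 983 gives the equilibrium p* = 430, q* = 307.
The ceiling of 370 is below the equilibrium price 430, so it binds.
At p = 370: qd = 2027 - 4·370 = 547 and qs = 3·370 - 983 = 127.
Quantity traded falls to 127. At q = 127 the demand price is (2027 - 127)/4 = 475 and the supply price is (983 + 127)/3 = 370.
Deadweight loss = ½ · (475 - 370) · (307 - 127) = ½ · 105 · 180 = 9450.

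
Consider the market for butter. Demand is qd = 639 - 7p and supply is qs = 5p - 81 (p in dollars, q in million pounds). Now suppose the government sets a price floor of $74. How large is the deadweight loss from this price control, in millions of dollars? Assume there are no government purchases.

1646.4

In a free market, 639 - 7p = 5p - 81 gives the equilibrium p* = 60, q* = 219.
Since 74 > 60, the floor is binding.
At p = 74: qd = 639 - 7·74 = 121 and qs = 5·74 - 81 = 289.
Quantity traded falls to 121. At q = 121 the demand price is (639 - 121)/7 = 74 and the supply price is (81 + 121)/5 = 40.4.
Deadweight loss = ½ · (74 - 40.4) · (219 - 121) = ½ · 33.6 · 98 = 1646.4.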